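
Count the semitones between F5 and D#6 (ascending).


Absolute semitone position = octave×12 + chromatic position
F5: 5×12 + 5 = 65
D#6: 6×12 + 3 = 75
Difference = 75 - 65 = 10
= 10 semitones


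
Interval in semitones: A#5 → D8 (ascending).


Absolute semitone position = octave×12 + chromatic position
A#5: 5×12 + 10 = 70
D8: 8×12 + 2 = 98
Difference = 98 - 70 = 28
= 28 semitones


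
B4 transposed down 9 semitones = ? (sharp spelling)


Working:
B4: chromatic position 11 in octave 4 → absolute = 4×12 + 11 = 59
Transpose down 9: 59 - 9 = 50
50 = 4×12 + 2 → D in octave 4
Result = D4


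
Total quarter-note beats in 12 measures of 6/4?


Let's work it out.
Time signature 6/4: the bottom number 4 means the quarter note gets one count
The top number 6 means 6 quarter-note beats per measure
Total = 6 × 12 measures
= 72 quarter-note beats


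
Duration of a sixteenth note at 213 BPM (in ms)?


Step by step:
One quarter-note beat = 60000 / BPM = 60000 / 213 ms
Sixteenth note = 1/4 × quarter note
Duration = 1/4 × 60000 / 213 = 15000 / 213
= 70.4 ms


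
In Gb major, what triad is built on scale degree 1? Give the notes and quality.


Gb major scale: Gb Ab Bb Cb Db Eb F
Diatonic triad on degree 1 stacks scale notes 1, 3, 5: Gb Bb Db
Gb→Bb = 4 semitones; Gb→Db = 7 semitones → major triad
= Gb Bb Db (major)


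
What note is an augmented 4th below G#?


A 4th spans 4 letter names, so from G we land on D
An augmented 4th = 6 semitones below G#
Spell D at that pitch: D
= D


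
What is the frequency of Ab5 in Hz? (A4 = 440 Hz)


Step by step:
f = 440 × 2^(n/12) where n = semitones from A4
Ab5: 11 semitones from A4
f = 440 × 2^(11/12)
f = 830.61 Hz


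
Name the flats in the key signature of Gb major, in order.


Solution.
Flat major keys: C(0), F(1), Bb(2), Eb(3), Ab(4), Db(5), Gb(6), Cb(7)
Gb major has 6 flats
Order of flats: Bb Eb Ab Db Gb Cb Fb → first 6: Bb, Eb, Ab, Db, Gb, Cb
= Bb, Eb, Ab, Db, Gb, Cb


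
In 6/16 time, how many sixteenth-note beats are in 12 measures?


Time signature 6/16: the bottom number 16 means the sixteenth note gets one count
The top number 6 means 6 sixteenth-note beats per measure
Total = 6 × 12 measures
= 72 sixteenth-note beats


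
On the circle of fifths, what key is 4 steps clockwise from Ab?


Each clockwise step on the circle of fifths moves up a perfect 5th
From Ab: Ab → Eb → Bb → F → C
= C


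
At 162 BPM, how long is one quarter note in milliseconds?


Step by step:
One quarter-note beat = 60000 / BPM = 60000 / 162 ms
Duration = 60000 / 162
= 370.4 ms


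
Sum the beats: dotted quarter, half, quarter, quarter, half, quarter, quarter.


Solution.
Beat values:
  dotted quarter = 1.5 beats
  half = 2 beats
  quarter = 1 beat
  quarter = 1 beat
  half = 2 beats
  quarter = 1 beat
  quarter = 1 beat
Sum = 1.5 + 2 + 1 + 1 + 2 + 1 + 1
= 9.5 beats


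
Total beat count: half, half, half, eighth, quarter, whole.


Solution.
Beat values:
  half = 2 beats
  half = 2 beats
  half = 2 beats
  eighth = 0.5 beats
  quarter = 1 beat
  whole = 4 beats
Sum = 2 + 2 + 2 + 0.5 + 1 + 4
= 11.5 beats


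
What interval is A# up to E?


Let's work it out.
Letter names: A → E spans 5 letter names → a 5th
Semitones: A# → E = 6 half-steps
A 5th of 6 semitones is a diminished 5th
= diminished 5th


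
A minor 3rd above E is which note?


A 3rd spans 3 letter names, so from E we land on G
A minor 3rd = 3 semitones above E
Spell G at that pitch: G
= G


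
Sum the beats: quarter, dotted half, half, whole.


Working:
Beat values:
  quarter = 1 beat
  dotted half = 3 beats
  half = 2 beats
  whole = 4 beats
Sum = 1 + 3 + 2 + 4
= 10 beats


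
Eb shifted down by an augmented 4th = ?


Working:
augmented 4th: 4 letter names, 6 semitones
Letter: E - 3 → B
Pitch: Eb - 6 semitones, spelled as a B → Bbb
= Bbb


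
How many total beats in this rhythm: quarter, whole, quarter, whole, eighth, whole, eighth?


Beat values:
  quarter = 1 beat
  whole = 4 beats
  quarter = 1 beat
  whole = 4 beats
  eighth = 0.5 beats
  whole = 4 beats
  eighth = 0.5 beats
Sum = 1 + 4 + 1 + 4 + 0.5 + 4 + 0.5
= 15 beats


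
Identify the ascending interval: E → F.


Let's work it out.
Letter names: E → F spans 2 letter names → a 2nd
Semitones: E → F = 1 half-step
A 2nd of 1 semitone is a minor 2nd
= minor 2nd


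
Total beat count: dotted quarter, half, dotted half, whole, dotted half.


Beat values:
  dotted quarter = 1.5 beats
  half = 2 beats
  dotted half = 3 beats
  whole = 4 beats
  dotted half = 3 beats
Sum = 1.5 + 2 + 3 + 4 + 3
= 13.5 beats


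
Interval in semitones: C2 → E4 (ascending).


Reasoning:
Absolute semitone position = octave×12 + chromatic position
C2: 2×12 + 0 = 24
E4: 4×12 + 4 = 52
Difference = 52 - 24 = 28
= 28 semitones


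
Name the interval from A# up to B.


Working:
Letter names: A → B spans 2 letter names → a 2nd
Semitones: A# → B = 1 half-step
A 2nd of 1 semitone is a minor 2nd
= minor 2nd


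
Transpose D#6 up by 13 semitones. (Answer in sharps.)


Reasoning:
D#6: chromatic position 3 in octave 6 → absolute = 6×12 + 3 = 75
Transpose up 13: 75 + 13 = 88
88 = 7×12 + 4 → E in octave 7
Result = E7


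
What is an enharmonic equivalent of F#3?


Enharmonic notes sound the same pitch but are spelled with different letter names
F# and Gb name the same pitch class
= Gb3


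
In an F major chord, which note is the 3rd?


Working:
Major triad = root + major 3rd (4 semitones) + perfect 5th (7 semitones)
A triad on F stacks thirds, so the chord tones use letter names F-A-C
Root: F
Major 3rd above F: A
Perfect 5th above F: C
The 3rd = A


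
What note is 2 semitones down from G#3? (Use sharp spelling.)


Working:
G#3: chromatic position 8 in octave 3 → absolute = 3×12 + 8 = 44
Transpose down 2: 44 - 2 = 42
42 = 3×12 + 6 → F# in octave 3
Result = F#3


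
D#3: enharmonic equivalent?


Enharmonic notes sound the same pitch but are spelled with different letter names
D# and Eb name the same pitch class
= Eb3


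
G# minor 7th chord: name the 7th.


Reasoning:
Minor 7th chord = root + minor 3rd + perfect 5th + minor 7th
Seventh chords stack in thirds, so the letter names are G-B-D-F
Root: G#
Minor 3rd above G#: B
Perfect 5th above G#: D#
Minor 7th above G#: F#
The 7th = F#


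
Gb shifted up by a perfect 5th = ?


Reasoning:
perfect 5th: 5 letter names, 7 semitones
Letter: G + 4 → D
Pitch: Gb + 7 semitones, spelled as a D → Db
= Db


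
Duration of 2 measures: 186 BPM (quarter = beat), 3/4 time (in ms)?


Quarter-note beat duration = 60000 / 186 ms
Beats per measure (3/4) = 3
One measure = 3 × 60000 / 186 = 180000 / 186 ms
2 measures = 2 × 180000 / 186 = 360000 / 186
= 1935.5 ms


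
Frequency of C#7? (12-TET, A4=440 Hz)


f = 440 × 2^(n/12) where n = semitones from A4
C#7: 28 semitones from A4
f = 440 × 2^(28/12)
f = 2217.46 Hz


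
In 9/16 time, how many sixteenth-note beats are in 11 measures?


Let's work it out.
Time signature 9/16: the bottom number 16 means the sixteenth note gets one count
The top number 9 means 9 sixteenth-note beats per measure
Total = 9 × 11 measures
= 99 sixteenth-note beats


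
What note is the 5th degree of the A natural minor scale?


Step by step:
Natural minor scale pattern: W-H-W-W-H-W-W (2-1-2-2-1-2-2 semitones)
Starting from A:
  A + 2 semitones → B
  B + 1 semitone → C
  C + 2 semitones → D
  D + 2 semitones → E
  E + 1 semitone → F
  F + 2 semitones → G
  G + 2 semitones → A
Scale: A B C D E F G
Degree 5 = E


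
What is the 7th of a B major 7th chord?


Major 7th chord = root + major 3rd + perfect 5th + major 7th
Seventh chords stack in thirds, so the letter names are B-D-F-A
Root: B
Major 3rd above B: D#
Perfect 5th above B: F#
Major 7th above B: A#
The 7th = A#


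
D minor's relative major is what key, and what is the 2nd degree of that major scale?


Let's work it out.
The relative major shares the key signature and is a minor 3rd above the minor tonic
A minor 3rd above D is F
→ relative major of D minor is F major
F major scale: F G A Bb C D E
= F major; 2nd degree = G


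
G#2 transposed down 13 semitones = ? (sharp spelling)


Step by step:
G#2: chromatic position 8 in octave 2 → absolute = 2×12 + 8 = 32
Transpose down 13: 32 - 13 = 19
19 = 1×12 + 7 → G in octave 1
Result = G1


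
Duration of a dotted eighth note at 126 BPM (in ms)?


Reasoning:
One quarter-note beat = 60000 / BPM = 60000 / 126 ms
Dotted eighth note = 3/4 × quarter note
Duration = 3/4 × 60000 / 126 = 45000 / 126
= 357.1 ms


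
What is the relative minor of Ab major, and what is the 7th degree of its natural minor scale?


Reasoning:
The relative minor shares the major's key signature and starts on its 6th degree
6th degree = a major 6th above the tonic; a major 6th above Ab is F
→ relative minor of Ab major is F minor
F natural minor scale: F G Ab Bb C Db Eb
= F minor; 7th degree = Eb


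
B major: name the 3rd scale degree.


Major scale pattern: W-W-H-W-W-W-H (2-2-1-2-2-2-1 semitones)
Starting from B:
  B + 2 semitones → C#
  C# + 2 semitones → D#
  D# + 1 semitone → E
  E + 2 semitones → F#
  F# + 2 semitones → G#
  G# + 2 semitones → A#
  A# + 1 semitone → B
Scale: B C# D# E F# G# A#
Degree 3 = D#


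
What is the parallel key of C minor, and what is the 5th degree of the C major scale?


Let's work it out.
Parallel keys share the same tonic but differ in mode
C minor → parallel is C major
C major scale: C D E F G A B
= C major; 5th degree = G


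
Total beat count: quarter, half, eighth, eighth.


Solution.
Beat values:
  quarter = 1 beat
  half = 2 beats
  eighth = 0.5 beats
  eighth = 0.5 beats
Sum = 1 + 2 + 0.5 + 0.5
= 4 beats


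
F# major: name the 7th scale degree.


Major scale pattern: W-W-H-W-W-W-H (2-2-1-2-2-2-1 semitones)
Starting from F#:
  F# + 2 semitones → G#
  G# + 2 semitones → A#
  A# + 1 semitone → B
  B + 2 semitones → C#
  C# + 2 semitones → D#
  D# + 2 semitones → E#
  E# + 1 semitone → F#
Scale: F# G# A# B C# D# E#
Degree 7 = E#


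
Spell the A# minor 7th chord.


Let's work it out.
Minor 7th chord = root + minor 3rd + perfect 5th + minor 7th
Seventh chords stack in thirds, so the letter names are A-C-E-G
Root: A#
Minor 3rd above A#: C#
Perfect 5th above A#: E#
Minor 7th above A#: G#
Chord = A# C# E# G#


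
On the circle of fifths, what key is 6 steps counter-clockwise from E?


Solution.
Each counter-clockwise step moves down a perfect 5th (= up a perfect 4th)
From E: E → A → D → G → C → F → Bb
= Bb


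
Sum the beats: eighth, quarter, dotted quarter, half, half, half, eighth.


Beat values:
  eighth = 0.5 beats
  quarter = 1 beat
  dotted quarter = 1.5 beats
  half = 2 beats
  half = 2 beats
  half = 2 beats
  eighth = 0.5 beats
Sum = 0.5 + 1 + 1.5 + 2 + 2 + 2 + 0.5
= 9.5 beats


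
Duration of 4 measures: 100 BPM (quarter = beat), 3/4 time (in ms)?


Solution.
Quarter-note beat duration = 60000 / 100 ms
Beats per measure (3/4) = 3
One measure = 3 × 60000 / 100 = 180000 / 100 ms
4 measures = 4 × 180000 / 100 = 720000 / 100
= 7200.0 ms


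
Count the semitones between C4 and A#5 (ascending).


Reasoning:
Absolute semitone position = octave×12 + chromatic position
C4: 4×12 + 0 = 48
A#5: 5×12 + 10 = 70
Difference = 70 - 48 = 22
= 22 semitones


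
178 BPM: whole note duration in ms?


Working:
One quarter-note beat = 60000 / BPM = 60000 / 178 ms
Whole note = 4 × quarter note
Duration = 4 × 60000 / 178 = 240000 / 178
= 1348.3 ms


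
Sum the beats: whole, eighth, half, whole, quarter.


Beat values:
  whole = 4 beats
  eighth = 0.5 beats
  half = 2 beats
  whole = 4 beats
  quarter = 1 beat
Sum = 4 + 0.5 + 2 + 4 + 1
= 11.5 beats


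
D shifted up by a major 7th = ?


major 7th: 7 letter names, 11 semitones
Letter: D + 6 → C
Pitch: D + 11 semitones, spelled as a C → C#
= C#


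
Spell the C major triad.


Major triad = root + major 3rd (4 semitones) + perfect 5th (7 semitones)
A triad on C stacks thirds, so the chord tones use letter names C-E-G
Root: C
Major 3rd above C: E
Perfect 5th above C: G
Chord = C E G


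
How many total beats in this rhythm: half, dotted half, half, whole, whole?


Beat values:
  half = 2 beats
  dotted half = 3 beats
  half = 2 beats
  whole = 4 beats
  whole = 4 beats
Sum = 2 + 3 + 2 + 4 + 4
= 15 beats


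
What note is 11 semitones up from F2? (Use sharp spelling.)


Solution.
F2: chromatic position 5 in octave 2 → absolute = 2×12 + 5 = 29
Transpose up 11: 29 + 11 = 40
40 = 3×12 + 4 → E in octave 3
Result = E3


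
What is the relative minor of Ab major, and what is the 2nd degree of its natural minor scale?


Working:
The relative minor shares the major's key signature and starts on its 6th degree
6th degree = a major 6th above the tonic; a major 6th above Ab is F
→ relative minor of Ab major is F minor
F natural minor scale: F G Ab Bb C Db Eb
= F minor; 2nd degree = G


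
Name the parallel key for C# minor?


Step by step:
Parallel keys share the same tonic but differ in mode
C# minor → parallel is C# major
= C# major


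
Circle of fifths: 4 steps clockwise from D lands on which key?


Let's work it out.
Each clockwise step on the circle of fifths moves up a perfect 5th
From D: D → A → E → B → F#/Gb
= F#/Gb


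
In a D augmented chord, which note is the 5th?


Augmented triad = root + major 3rd (4 semitones) + augmented 5th (8 semitones)
A triad on D stacks thirds, so the chord tones use letter names D-F-A
Root: D
Major 3rd above D: F#
Augmented 5th above D: A#
The 5th = A#


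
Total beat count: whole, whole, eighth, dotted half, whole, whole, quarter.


Let's work it out.
Beat values:
  whole = 4 beats
  whole = 4 beats
  eighth = 0.5 beats
  dotted half = 3 beats
  whole = 4 beats
  whole = 4 beats
  quarter = 1 beat
Sum = 4 + 4 + 0.5 + 3 + 4 + 4 + 1
= 20.5 beats


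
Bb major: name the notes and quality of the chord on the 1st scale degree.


Bb major scale: Bb C D Eb F G A
Diatonic triad on degree 1 stacks scale notes 1, 3, 5: Bb D F
Bb→D = 4 semitones; Bb→F = 7 semitones → major triad
= Bb D F (major)


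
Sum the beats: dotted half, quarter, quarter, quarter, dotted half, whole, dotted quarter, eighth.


Solution.
Beat values:
  dotted half = 3 beats
  quarter = 1 beat
  quarter = 1 beat
  quarter = 1 beat
  dotted half = 3 beats
  whole = 4 beats
  dotted quarter = 1.5 beats
  eighth = 0.5 beats
Sum = 3 + 1 + 1 + 1 + 3 + 4 + 1.5 + 0.5
= 15 beats


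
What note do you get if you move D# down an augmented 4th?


augmented 4th: 4 letter names, 6 semitones
Letter: D - 3 → A
Pitch: D# - 6 semitones, spelled as an A → A
= A


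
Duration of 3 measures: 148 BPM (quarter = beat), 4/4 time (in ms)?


Quarter-note beat duration = 60000 / 148 ms
Beats per measure (4/4) = 4
One measure = 4 × 60000 / 148 = 240000 / 148 ms
3 measures = 3 × 240000 / 148 = 720000 / 148
= 4864.9 ms


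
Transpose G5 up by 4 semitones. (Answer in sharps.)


Solution.
G5: chromatic position 7 in octave 5 → absolute = 5×12 + 7 = 67
Transpose up 4: 67 + 4 = 71
71 = 5×12 + 11 → B in octave 5
Result = B5


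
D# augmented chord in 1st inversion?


Step by step:
Root position: D# F## A##
1st inversion: move root up an octave
Bass note: F##
Notes (bottom to top) = F## A## D#


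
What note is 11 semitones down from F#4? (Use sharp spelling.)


Working:
F#4: chromatic position 6 in octave 4 → absolute = 4×12 + 6 = 54
Transpose down 11: 54 - 11 = 43
43 = 3×12 + 7 → G in octave 3
Result = G3


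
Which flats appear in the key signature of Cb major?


Reasoning:
Flat major keys: C(0), F(1), Bb(2), Eb(3), Ab(4), Db(5), Gb(6), Cb(7)
Cb major has 7 flats
Order of flats: Bb Eb Ab Db Gb Cb Fb → first 7: Bb, Eb, Ab, Db, Gb, Cb, Fb
= Bb, Eb, Ab, Db, Gb, Cb, Fb


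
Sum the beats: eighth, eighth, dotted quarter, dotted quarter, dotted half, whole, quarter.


Working:
Beat values:
  eighth = 0.5 beats
  eighth = 0.5 beats
  dotted quarter = 1.5 beats
  dotted quarter = 1.5 beats
  dotted half = 3 beats
  whole = 4 beats
  quarter = 1 beat
Sum = 0.5 + 0.5 + 1.5 + 1.5 + 3 + 4 + 1
= 12 beats


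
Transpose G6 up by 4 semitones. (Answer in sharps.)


Reasoning:
G6: chromatic position 7 in octave 6 → absolute = 6×12 + 7 = 79
Transpose up 4: 79 + 4 = 83
83 = 6×12 + 11 → B in octave 6
Result = B6


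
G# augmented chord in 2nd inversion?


Step by step:
Root position: G# B# D##
2nd inversion: move root and 3rd up an octave
Bass note: D##
Notes (bottom to top) = D## G# B#


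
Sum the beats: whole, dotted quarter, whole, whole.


Solution.
Beat values:
  whole = 4 beats
  dotted quarter = 1.5 beats
  whole = 4 beats
  whole = 4 beats
Sum = 4 + 1.5 + 4 + 4
= 13.5 beats


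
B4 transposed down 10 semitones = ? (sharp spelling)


Let's work it out.
B4: chromatic position 11 in octave 4 → absolute = 4×12 + 11 = 59
Transpose down 10: 59 - 10 = 49
49 = 4×12 + 1 → C# in octave 4
Result = C#4


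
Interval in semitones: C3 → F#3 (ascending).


Step by step:
Absolute semitone position = octave×12 + chromatic position
C3: 3×12 + 0 = 36
F#3: 3×12 + 6 = 42
Difference = 42 - 36 = 6
= 6 semitones


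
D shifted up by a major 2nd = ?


major 2nd: 2 letter names, 2 semitones
Letter: D + 1 → E
Pitch: D + 2 semitones, spelled as an E → E
= E


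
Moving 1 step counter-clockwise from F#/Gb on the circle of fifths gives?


Let's work it out.
Each counter-clockwise step moves down a perfect 5th (= up a perfect 4th)
From F#/Gb: F#/Gb → B
= B


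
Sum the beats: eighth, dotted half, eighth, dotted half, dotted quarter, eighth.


Reasoning:
Beat values:
  eighth = 0.5 beats
  dotted half = 3 beats
  eighth = 0.5 beats
  dotted half = 3 beats
  dotted quarter = 1.5 beats
  eighth = 0.5 beats
Sum = 0.5 + 3 + 0.5 + 3 + 1.5 + 0.5
= 9 beats


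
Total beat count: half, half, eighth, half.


Reasoning:
Beat values:
  half = 2 beats
  half = 2 beats
  eighth = 0.5 beats
  half = 2 beats
Sum = 2 + 2 + 0.5 + 2
= 6.5 beats


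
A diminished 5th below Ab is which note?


A 5th spans 5 letter names, so from A we land on D
A diminished 5th = 6 semitones below Ab
Spell D at that pitch: D
= D


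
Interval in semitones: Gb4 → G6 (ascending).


Absolute semitone position = octave×12 + chromatic position
Gb4: 4×12 + 6 = 54
G6: 6×12 + 7 = 79
Difference = 79 - 54 = 25
= 25 semitones


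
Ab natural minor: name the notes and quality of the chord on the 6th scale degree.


Solution.
Ab natural minor scale: Ab Bb Cb Db Eb Fb Gb
Diatonic triad on degree 6 stacks scale notes 6, 1, 3: Fb Ab Cb
Fb→Ab = 4 semitones; Fb→Cb = 7 semitones → major triad
= Fb Ab Cb (major)


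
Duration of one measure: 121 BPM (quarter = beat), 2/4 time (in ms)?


Working:
Quarter-note beat duration = 60000 / 121 ms
Beats per measure (2/4) = 2
One measure = 2 × 60000 / 121 = 120000 / 121 ms
= 991.7 ms


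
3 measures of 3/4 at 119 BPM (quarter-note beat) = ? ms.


Working:
Quarter-note beat duration = 60000 / 119 ms
Beats per measure (3/4) = 3
One measure = 3 × 60000 / 119 = 180000 / 119 ms
3 measures = 3 × 180000 / 119 = 540000 / 119
= 4537.8 ms


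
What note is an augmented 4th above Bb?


Step by step:
A 4th spans 4 letter names, so from B we land on E
An augmented 4th = 6 semitones above Bb
Spell E at that pitch: E
= E


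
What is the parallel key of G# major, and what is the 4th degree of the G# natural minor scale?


Parallel keys share the same tonic but differ in mode
G# major → parallel is G# minor
G# natural minor scale: G# A# B C# D# E F#
= G# minor; 4th degree = C#


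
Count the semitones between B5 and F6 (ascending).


Step by step:
Absolute semitone position = octave×12 + chromatic position
B5: 5×12 + 11 = 71
F6: 6×12 + 5 = 77
Difference = 77 - 71 = 6
= 6 semitones


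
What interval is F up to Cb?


Let's work it out.
Letter names: F → C spans 5 letter names → a 5th
Semitones: F → Cb = 6 half-steps
A 5th of 6 semitones is a diminished 5th
= diminished 5th


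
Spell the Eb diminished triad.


Reasoning:
Diminished triad = root + minor 3rd (3 semitones) + diminished 5th (6 semitones)
A triad on Eb stacks thirds, so the chord tones use letter names E-G-B
Root: Eb
Minor 3rd above Eb: Gb
Diminished 5th above Eb: Bbb
Chord = Eb Gb Bbb


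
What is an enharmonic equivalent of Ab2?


Let's work it out.
Enharmonic notes sound the same pitch but are spelled with different letter names
Ab and G# name the same pitch class
= G#2


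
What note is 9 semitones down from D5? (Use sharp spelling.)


Let's work it out.
D5: chromatic position 2 in octave 5 → absolute = 5×12 + 2 = 62
Transpose down 9: 62 - 9 = 53
53 = 4×12 + 5 → F in octave 4
Result = F4


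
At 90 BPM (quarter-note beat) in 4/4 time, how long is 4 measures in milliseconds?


Quarter-note beat duration = 60000 / 90 ms
Beats per measure (4/4) = 4
One measure = 4 × 60000 / 90 = 240000 / 90 ms
4 measures = 4 × 240000 / 90 = 960000 / 90
= 10666.7 ms


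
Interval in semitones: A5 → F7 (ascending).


Absolute semitone position = octave×12 + chromatic position
A5: 5×12 + 9 = 69
F7: 7×12 + 5 = 89
Difference = 89 - 69 = 20
= 20 semitones


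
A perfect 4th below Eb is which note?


Let's work it out.
A 4th spans 4 letter names, so from E we land on B
A perfect 4th = 5 semitones below Eb
Spell B at that pitch: Bb
= Bb


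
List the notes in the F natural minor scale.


Let's work it out.
Natural minor scale pattern: W-H-W-W-H-W-W (2-1-2-2-1-2-2 semitones)
Starting from F:
  F + 2 semitones → G
  G + 1 semitone → Ab
  Ab + 2 semitones → Bb
  Bb + 2 semitones → C
  C + 1 semitone → Db
  Db + 2 semitones → Eb
  Eb + 2 semitones → F
Scale = F G Ab Bb C Db Eb


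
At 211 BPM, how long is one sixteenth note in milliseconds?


Step by step:
One quarter-note beat = 60000 / BPM = 60000 / 211 ms
Sixteenth note = 1/4 × quarter note
Duration = 1/4 × 60000 / 211 = 15000 / 211
= 71.1 ms


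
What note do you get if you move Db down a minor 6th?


Working:
minor 6th: 6 letter names, 8 semitones
Letter: D - 5 → F
Pitch: Db - 8 semitones, spelled as an F → F
= F


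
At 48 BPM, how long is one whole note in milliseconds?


One quarter-note beat = 60000 / BPM = 60000 / 48 ms
Whole note = 4 × quarter note
Duration = 4 × 60000 / 48 = 240000 / 48
= 5000.0 ms


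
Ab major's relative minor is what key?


Reasoning:
The relative minor shares the major's key signature and starts on its 6th degree
6th degree = a major 6th above the tonic; a major 6th above Ab is F
→ relative minor of Ab major is F minor
= F minor


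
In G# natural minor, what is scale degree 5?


Let's work it out.
Natural minor scale pattern: W-H-W-W-H-W-W (2-1-2-2-1-2-2 semitones)
Starting from G#:
  G# + 2 semitones → A#
  A# + 1 semitone → B
  B + 2 semitones → C#
  C# + 2 semitones → D#
  D# + 1 semitone → E
  E + 2 semitones → F#
  F# + 2 semitones → G#
Scale: G# A# B C# D# E F#
Degree 5 = D#


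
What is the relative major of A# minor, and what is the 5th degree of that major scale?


Working:
The relative major shares the key signature and is a minor 3rd above the minor tonic
A minor 3rd above A# is C#
→ relative major of A# minor is C# major
C# major scale: C# D# E# F# G# A# B#
= C# major; 5th degree = G#


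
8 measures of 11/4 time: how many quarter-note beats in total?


Reasoning:
Time signature 11/4: the bottom number 4 means the quarter note gets one count
The top number 11 means 11 quarter-note beats per measure
Total = 11 × 8 measures
= 88 quarter-note beats


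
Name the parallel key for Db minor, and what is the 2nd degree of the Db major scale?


Working:
Parallel keys share the same tonic but differ in mode
Db minor → parallel is Db major
Db major scale: Db Eb F Gb Ab Bb C
= Db major; 2nd degree = Eb


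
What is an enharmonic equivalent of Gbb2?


Enharmonic notes sound the same pitch but are spelled with different letter names
Gbb and F name the same pitch class
= F2


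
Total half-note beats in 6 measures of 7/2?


Let's work it out.
Time signature 7/2: the bottom number 2 means the half note gets one count
The top number 7 means 7 half-note beats per measure
Total = 7 × 6 measures
= 42 half-note beats


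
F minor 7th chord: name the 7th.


Let's work it out.
Minor 7th chord = root + minor 3rd + perfect 5th + minor 7th
Seventh chords stack in thirds, so the letter names are F-A-C-E
Root: F
Minor 3rd above F: Ab
Perfect 5th above F: C
Minor 7th above F: Eb
The 7th = Eb


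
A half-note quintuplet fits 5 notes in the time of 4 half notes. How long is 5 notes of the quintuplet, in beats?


Let's work it out.
Quintuplet: 5 notes occupy the space of 4 half notes
Space = 4 × 2 = 8 beats
Each quintuplet note = 8 / 5 = 8/5 beats
5 notes = 5 × 8/5 = 8
= 8 beats


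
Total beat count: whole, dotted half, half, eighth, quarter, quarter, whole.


Reasoning:
Beat values:
  whole = 4 beats
  dotted half = 3 beats
  half = 2 beats
  eighth = 0.5 beats
  quarter = 1 beat
  quarter = 1 beat
  whole = 4 beats
Sum = 4 + 3 + 2 + 0.5 + 1 + 1 + 4
= 15.5 beats


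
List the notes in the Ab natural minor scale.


Natural minor scale pattern: W-H-W-W-H-W-W (2-1-2-2-1-2-2 semitones)
Starting from Ab:
  Ab + 2 semitones → Bb
  Bb + 1 semitone → Cb
  Cb + 2 semitones → Db
  Db + 2 semitones → Eb
  Eb + 1 semitone → Fb
  Fb + 2 semitones → Gb
  Gb + 2 semitones → Ab
Scale = Ab Bb Cb Db Eb Fb Gb


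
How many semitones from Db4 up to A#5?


Let's work it out.
Absolute semitone position = octave×12 + chromatic position
Db4: 4×12 + 1 = 49
A#5: 5×12 + 10 = 70
Difference = 70 - 49 = 21
= 21 semitones


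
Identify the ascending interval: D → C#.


Let's work it out.
Letter names: D → C spans 7 letter names → a 7th
Semitones: D → C# = 11 half-steps
A 7th of 11 semitones is a major 7th
= major 7th


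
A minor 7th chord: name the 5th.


Minor 7th chord = root + minor 3rd + perfect 5th + minor 7th
Seventh chords stack in thirds, so the letter names are A-C-E-G
Root: A
Minor 3rd above A: C
Perfect 5th above A: E
Minor 7th above A: G
The 5th = E


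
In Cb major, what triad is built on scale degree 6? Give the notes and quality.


Let's work it out.
Cb major scale: Cb Db Eb Fb Gb Ab Bb
Diatonic triad on degree 6 stacks scale notes 6, 1, 3: Ab Cb Eb
Ab→Cb = 3 semitones; Ab→Eb = 7 semitones → minor triad
= Ab Cb Eb (minor)


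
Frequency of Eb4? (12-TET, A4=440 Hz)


Step by step:
f = 440 × 2^(n/12) where n = semitones from A4
Eb4: -6 semitones from A4
f = 440 × 2^(-6/12)
f = 311.13 Hz


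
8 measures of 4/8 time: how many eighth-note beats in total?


Working:
Time signature 4/8: the bottom number 8 means the eighth note gets one count
The top number 4 means 4 eighth-note beats per measure
Total = 4 × 8 measures
= 32 eighth-note beats


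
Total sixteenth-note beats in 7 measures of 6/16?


Let's work it out.
Time signature 6/16: the bottom number 16 means the sixteenth note gets one count
The top number 6 means 6 sixteenth-note beats per measure
Total = 6 × 7 measures
= 42 sixteenth-note beats


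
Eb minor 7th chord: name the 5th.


Minor 7th chord = root + minor 3rd + perfect 5th + minor 7th
Seventh chords stack in thirds, so the letter names are E-G-B-D
Root: Eb
Minor 3rd above Eb: Gb
Perfect 5th above Eb: Bb
Minor 7th above Eb: Db
The 5th = Bb


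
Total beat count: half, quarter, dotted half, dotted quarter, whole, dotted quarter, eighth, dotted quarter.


Step by step:
Beat values:
  half = 2 beats
  quarter = 1 beat
  dotted half = 3 beats
  dotted quarter = 1.5 beats
  whole = 4 beats
  dotted quarter = 1.5 beats
  eighth = 0.5 beats
  dotted quarter = 1.5 beats
Sum = 2 + 1 + 3 + 1.5 + 4 + 1.5 + 0.5 + 1.5
= 15 beats


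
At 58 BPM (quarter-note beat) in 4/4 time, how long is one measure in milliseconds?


Working:
Quarter-note beat duration = 60000 / 58 ms
Beats per measure (4/4) = 4
One measure = 4 × 60000 / 58 = 240000 / 58 ms
= 4137.9 ms


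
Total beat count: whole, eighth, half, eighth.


Reasoning:
Beat values:
  whole = 4 beats
  eighth = 0.5 beats
  half = 2 beats
  eighth = 0.5 beats
Sum = 4 + 0.5 + 2 + 0.5
= 7 beats


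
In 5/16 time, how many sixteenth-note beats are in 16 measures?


Time signature 5/16: the bottom number 16 means the sixteenth note gets one count
The top number 5 means 5 sixteenth-note beats per measure
Total = 5 × 16 measures
= 80 sixteenth-note beats


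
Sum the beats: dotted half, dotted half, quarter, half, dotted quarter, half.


Beat values:
  dotted half = 3 beats
  dotted half = 3 beats
  quarter = 1 beat
  half = 2 beats
  dotted quarter = 1.5 beats
  half = 2 beats
Sum = 3 + 3 + 1 + 2 + 1.5 + 2
= 12.5 beats


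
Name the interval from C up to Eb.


Solution.
Letter names: C → E spans 3 letter names → a 3rd
Semitones: C → Eb = 3 half-steps
A 3rd of 3 semitones is a minor 3rd
= minor 3rd


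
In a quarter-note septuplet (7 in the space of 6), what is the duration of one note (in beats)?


Reasoning:
Septuplet: 7 notes occupy the space of 6 quarter notes
Space = 6 × 1 = 6 beats
Each septuplet note = 6 / 7 = 6/7 beats
= 6/7 beats


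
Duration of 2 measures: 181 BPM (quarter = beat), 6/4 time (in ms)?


Solution.
Quarter-note beat duration = 60000 / 181 ms
Beats per measure (6/4) = 6
One measure = 6 × 60000 / 181 = 360000 / 181 ms
2 measures = 2 × 360000 / 181 = 720000 / 181
= 3977.9 ms


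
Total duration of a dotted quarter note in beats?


Step by step:
Base quarter note = 1 beat
Dot 1 adds half the previous value: +1/2
One dotted quarter = 1 + 1/2 = 3/2
= 3/2 beats


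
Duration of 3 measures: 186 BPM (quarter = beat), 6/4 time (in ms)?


Reasoning:
Quarter-note beat duration = 60000 / 186 ms
Beats per measure (6/4) = 6
One measure = 6 × 60000 / 186 = 360000 / 186 ms
3 measures = 3 × 360000 / 186 = 1080000 / 186
= 5806.5 ms


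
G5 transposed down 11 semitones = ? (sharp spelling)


G5: chromatic position 7 in octave 5 → absolute = 5×12 + 7 = 67
Transpose down 11: 67 - 11 = 56
56 = 4×12 + 8 → G# in octave 4
Result = G#4


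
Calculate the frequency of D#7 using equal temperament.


Reasoning:
f = 440 × 2^(n/12) where n = semitones from A4
D#7: 30 semitones from A4
f = 440 × 2^(30/12)
f = 2489.02 Hz


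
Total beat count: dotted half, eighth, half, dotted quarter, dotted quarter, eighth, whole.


Working:
Beat values:
  dotted half = 3 beats
  eighth = 0.5 beats
  half = 2 beats
  dotted quarter = 1.5 beats
  dotted quarter = 1.5 beats
  eighth = 0.5 beats
  whole = 4 beats
Sum = 3 + 0.5 + 2 + 1.5 + 1.5 + 0.5 + 4
= 13 beats


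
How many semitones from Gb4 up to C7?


Let's work it out.
Absolute semitone position = octave×12 + chromatic position
Gb4: 4×12 + 6 = 54
C7: 7×12 + 0 = 84
Difference = 84 - 54 = 30
= 30 semitones


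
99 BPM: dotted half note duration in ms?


One quarter-note beat = 60000 / BPM = 60000 / 99 ms
Dotted half note = 3 × quarter note
Duration = 3 × 60000 / 99 = 180000 / 99
= 1818.2 ms


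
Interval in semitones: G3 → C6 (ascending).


Absolute semitone position = octave×12 + chromatic position
G3: 3×12 + 7 = 43
C6: 6×12 + 0 = 72
Difference = 72 - 43 = 29
= 29 semitones


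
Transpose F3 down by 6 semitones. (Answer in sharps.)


Solution.
F3: chromatic position 5 in octave 3 → absolute = 3×12 + 5 = 41
Transpose down 6: 41 - 6 = 35
35 = 2×12 + 11 → B in octave 2
Result = B2


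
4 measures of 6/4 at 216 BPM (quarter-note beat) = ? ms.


Quarter-note beat duration = 60000 / 216 ms
Beats per measure (6/4) = 6
One measure = 6 × 60000 / 216 = 360000 / 216 ms
4 measures = 4 × 360000 / 216 = 1440000 / 216
= 6666.7 ms


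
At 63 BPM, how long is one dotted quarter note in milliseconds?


One quarter-note beat = 60000 / BPM = 60000 / 63 ms
Dotted quarter note = 3/2 × quarter note
Duration = 3/2 × 60000 / 63 = 90000 / 63
= 1428.6 ms


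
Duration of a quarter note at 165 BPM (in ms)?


Working:
One quarter-note beat = 60000 / BPM = 60000 / 165 ms
Duration = 60000 / 165
= 363.6 ms


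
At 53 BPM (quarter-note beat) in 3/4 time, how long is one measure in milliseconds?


Working:
Quarter-note beat duration = 60000 / 53 ms
Beats per measure (3/4) = 3
One measure = 3 × 60000 / 53 = 180000 / 53 ms
= 3396.2 ms


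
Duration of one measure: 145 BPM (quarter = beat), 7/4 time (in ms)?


Quarter-note beat duration = 60000 / 145 ms
Beats per measure (7/4) = 7
One measure = 7 × 60000 / 145 = 420000 / 145 ms
= 2896.6 ms


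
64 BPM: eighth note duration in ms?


Reasoning:
One quarter-note beat = 60000 / BPM = 60000 / 64 ms
Eighth note = 1/2 × quarter note
Duration = 1/2 × 60000 / 64 = 30000 / 64
= 468.8 ms


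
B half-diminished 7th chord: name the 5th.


Working:
Half-diminished 7th chord = root + minor 3rd + diminished 5th + minor 7th
Seventh chords stack in thirds, so the letter names are B-D-F-A
Root: B
Minor 3rd above B: D
Diminished 5th above B: F
Minor 7th above B: A
The 5th = F


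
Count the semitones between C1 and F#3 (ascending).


Step by step:
Absolute semitone position = octave×12 + chromatic position
C1: 1×12 + 0 = 12
F#3: 3×12 + 6 = 42
Difference = 42 - 12 = 30
= 30 semitones


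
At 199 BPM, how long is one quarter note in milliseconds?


Step by step:
One quarter-note beat = 60000 / BPM = 60000 / 199 ms
Duration = 60000 / 199
= 301.5 ms


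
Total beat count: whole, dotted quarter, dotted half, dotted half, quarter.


Step by step:
Beat values:
  whole = 4 beats
  dotted quarter = 1.5 beats
  dotted half = 3 beats
  dotted half = 3 beats
  quarter = 1 beat
Sum = 4 + 1.5 + 3 + 3 + 1
= 12.5 beats


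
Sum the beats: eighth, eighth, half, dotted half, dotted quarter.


Let's work it out.
Beat values:
  eighth = 0.5 beats
  eighth = 0.5 beats
  half = 2 beats
  dotted half = 3 beats
  dotted quarter = 1.5 beats
Sum = 0.5 + 0.5 + 2 + 3 + 1.5
= 7.5 beats


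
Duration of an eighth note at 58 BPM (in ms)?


One quarter-note beat = 60000 / BPM = 60000 / 58 ms
Eighth note = 1/2 × quarter note
Duration = 1/2 × 60000 / 58 = 30000 / 58
= 517.2 ms


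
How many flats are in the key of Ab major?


Solution.
Flat major keys: C(0), F(1), Bb(2), Eb(3), Ab(4), Db(5), Gb(6), Cb(7)
Ab major has 4 flats
Order of flats: Bb Eb Ab Db Gb Cb Fb → first 4: Bb, Eb, Ab, Db
= 4 flats


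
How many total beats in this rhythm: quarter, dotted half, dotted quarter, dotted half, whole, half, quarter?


Step by step:
Beat values:
  quarter = 1 beat
  dotted half = 3 beats
  dotted quarter = 1.5 beats
  dotted half = 3 beats
  whole = 4 beats
  half = 2 beats
  quarter = 1 beat
Sum = 1 + 3 + 1.5 + 3 + 4 + 2 + 1
= 15.5 beats


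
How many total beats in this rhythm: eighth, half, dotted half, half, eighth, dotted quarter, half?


Beat values:
  eighth = 0.5 beats
  half = 2 beats
  dotted half = 3 beats
  half = 2 beats
  eighth = 0.5 beats
  dotted quarter = 1.5 beats
  half = 2 beats
Sum = 0.5 + 2 + 3 + 2 + 0.5 + 1.5 + 2
= 11.5 beats


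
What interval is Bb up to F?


Step by step:
Letter names: B → F spans 5 letter names → a 5th
Semitones: Bb → F = 7 half-steps
A 5th of 7 semitones is a perfect 5th
= perfect 5th


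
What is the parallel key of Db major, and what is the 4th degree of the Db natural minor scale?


Step by step:
Parallel keys share the same tonic but differ in mode
Db major → parallel is Db minor
Db natural minor scale: Db Eb Fb Gb Ab Bbb Cb
= Db minor; 4th degree = Gb


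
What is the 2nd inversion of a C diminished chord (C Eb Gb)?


Step by step:
Root position: C Eb Gb
2nd inversion: move root and 3rd up an octave
Bass note: Gb
Notes (bottom to top) = Gb C Eb


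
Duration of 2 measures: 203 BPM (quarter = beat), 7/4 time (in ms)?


Quarter-note beat duration = 60000 / 203 ms
Beats per measure (7/4) = 7
One measure = 7 × 60000 / 203 = 420000 / 203 ms
2 measures = 2 × 420000 / 203 = 840000 / 203
= 4137.9 ms


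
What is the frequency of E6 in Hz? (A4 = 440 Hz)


Reasoning:
f = 440 × 2^(n/12) where n = semitones from A4
E6: 19 semitones from A4
f = 440 × 2^(19/12)
f = 1318.51 Hz


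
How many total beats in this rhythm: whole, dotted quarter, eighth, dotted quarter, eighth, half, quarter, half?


Step by step:
Beat values:
  whole = 4 beats
  dotted quarter = 1.5 beats
  eighth = 0.5 beats
  dotted quarter = 1.5 beats
  eighth = 0.5 beats
  half = 2 beats
  quarter = 1 beat
  half = 2 beats
Sum = 4 + 1.5 + 0.5 + 1.5 + 0.5 + 2 + 1 + 2
= 13 beats


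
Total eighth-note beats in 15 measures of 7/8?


Let's work it out.
Time signature 7/8: the bottom number 8 means the eighth note gets one count
The top number 7 means 7 eighth-note beats per measure
Total = 7 × 15 measures
= 105 eighth-note beats


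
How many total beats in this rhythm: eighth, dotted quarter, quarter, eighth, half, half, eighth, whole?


Beat values:
  eighth = 0.5 beats
  dotted quarter = 1.5 beats
  quarter = 1 beat
  eighth = 0.5 beats
  half = 2 beats
  half = 2 beats
  eighth = 0.5 beats
  whole = 4 beats
Sum = 0.5 + 1.5 + 1 + 0.5 + 2 + 2 + 0.5 + 4
= 12 beats


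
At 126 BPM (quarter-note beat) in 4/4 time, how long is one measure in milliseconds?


Solution.
Quarter-note beat duration = 60000 / 126 ms
Beats per measure (4/4) = 4
One measure = 4 × 60000 / 126 = 240000 / 126 ms
= 1904.8 ms


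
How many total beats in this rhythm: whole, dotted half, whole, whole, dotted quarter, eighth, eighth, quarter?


Working:
Beat values:
  whole = 4 beats
  dotted half = 3 beats
  whole = 4 beats
  whole = 4 beats
  dotted quarter = 1.5 beats
  eighth = 0.5 beats
  eighth = 0.5 beats
  quarter = 1 beat
Sum = 4 + 3 + 4 + 4 + 1.5 + 0.5 + 0.5 + 1
= 18.5 beats


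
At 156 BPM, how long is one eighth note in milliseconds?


Working:
One quarter-note beat = 60000 / BPM = 60000 / 156 ms
Eighth note = 1/2 × quarter note
Duration = 1/2 × 60000 / 156 = 30000 / 156
= 192.3 ms


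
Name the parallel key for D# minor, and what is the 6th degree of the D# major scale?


Parallel keys share the same tonic but differ in mode
D# minor → parallel is D# major
D# major scale: D# E# F## G# A# B# C##
= D# major; 6th degree = B#


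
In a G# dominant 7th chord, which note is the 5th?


Working:
Dominant 7th chord = root + major 3rd + perfect 5th + minor 7th
Seventh chords stack in thirds, so the letter names are G-B-D-F
Root: G#
Major 3rd above G#: B#
Perfect 5th above G#: D#
Minor 7th above G#: F#
The 5th = D#


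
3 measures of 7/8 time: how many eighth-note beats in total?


Working:
Time signature 7/8: the bottom number 8 means the eighth note gets one count
The top number 7 means 7 eighth-note beats per measure
Total = 7 × 3 measures
= 21 eighth-note beats


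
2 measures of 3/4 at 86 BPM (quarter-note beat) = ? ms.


Solution.
Quarter-note beat duration = 60000 / 86 ms
Beats per measure (3/4) = 3
One measure = 3 × 60000 / 86 = 180000 / 86 ms
2 measures = 2 × 180000 / 86 = 360000 / 86
= 4186.0 ms


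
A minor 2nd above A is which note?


A 2nd spans 2 letter names, so from A we land on B
A minor 2nd = 1 semitone above A
Spell B at that pitch: Bb
= Bb


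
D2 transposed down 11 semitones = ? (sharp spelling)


D2: chromatic position 2 in octave 2 → absolute = 2×12 + 2 = 26
Transpose down 11: 26 - 11 = 15
15 = 1×12 + 3 → D# in octave 1
Result = D#1
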